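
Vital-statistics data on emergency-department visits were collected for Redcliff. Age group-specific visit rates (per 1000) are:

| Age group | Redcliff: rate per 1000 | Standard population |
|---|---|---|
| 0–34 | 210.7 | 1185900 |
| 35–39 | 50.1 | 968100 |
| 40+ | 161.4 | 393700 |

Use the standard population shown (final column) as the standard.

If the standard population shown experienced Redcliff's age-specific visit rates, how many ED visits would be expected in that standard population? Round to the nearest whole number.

Expected ED visits = Σ (standard pop × age-specific rate ÷ 1000)
= 1185900×210.7/1000 + 968100×50.1/1000 + 393700×161.4/1000
= 249869.13 + 48501.81 + 63543.18 = 361914.12.

361914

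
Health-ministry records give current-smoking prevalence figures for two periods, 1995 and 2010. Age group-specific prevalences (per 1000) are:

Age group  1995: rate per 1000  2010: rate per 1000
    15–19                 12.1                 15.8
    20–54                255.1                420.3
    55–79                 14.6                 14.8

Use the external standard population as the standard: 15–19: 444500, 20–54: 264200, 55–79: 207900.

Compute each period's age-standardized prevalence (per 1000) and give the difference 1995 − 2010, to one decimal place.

-49.5

Standard total = 916600; weights = 0.4849, 0.2882, 0.2268.
1995: 0.4849×12.1 + 0.2882×255.1 + 0.2268×14.6 = 82.7092 per 1000.
2010: 0.4849×15.8 + 0.2882×420.3 + 0.2268×14.8 = 132.1659 per 1000.
Difference = 82.7092 − 132.1659 = -49.4568.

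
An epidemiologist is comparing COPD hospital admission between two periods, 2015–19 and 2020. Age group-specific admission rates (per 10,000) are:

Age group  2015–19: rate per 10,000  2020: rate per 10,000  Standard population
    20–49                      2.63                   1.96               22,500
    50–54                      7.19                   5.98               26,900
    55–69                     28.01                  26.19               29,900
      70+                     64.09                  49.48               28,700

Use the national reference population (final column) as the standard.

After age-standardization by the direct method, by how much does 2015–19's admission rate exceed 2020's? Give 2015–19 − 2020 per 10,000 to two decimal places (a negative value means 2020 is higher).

4.83

Standard total = 108,000; weights = 0.2083, 0.2491, 0.2769, 0.2657.
2015–19: 0.2083×2.63 + 0.2491×7.19 + 0.2769×28.01 + 0.2657×64.09 = 27.1247 per 10,000.
2020: 0.2083×1.96 + 0.2491×5.98 + 0.2769×26.19 + 0.2657×49.48 = 22.2974 per 10,000.
Difference = 27.1247 − 22.2974 = 4.8273.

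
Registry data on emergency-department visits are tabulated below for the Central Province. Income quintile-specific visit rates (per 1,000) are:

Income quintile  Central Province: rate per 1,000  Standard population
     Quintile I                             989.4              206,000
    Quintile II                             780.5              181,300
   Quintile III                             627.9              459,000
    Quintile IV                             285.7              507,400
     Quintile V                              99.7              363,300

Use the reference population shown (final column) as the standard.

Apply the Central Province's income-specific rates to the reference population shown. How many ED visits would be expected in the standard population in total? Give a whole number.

814712

Expected ED visits = Σ (standard pop × income-specific rate ÷ 1,000)
= 206,000×989.4/1,000 + 181,300×780.5/1,000 + 459,000×627.9/1,000 + 507,400×285.7/1,000 + 363,300×99.7/1,000
= 203816.40 + 141504.65 + 288206.10 + 144964.18 + 36221.01 = 814712.34.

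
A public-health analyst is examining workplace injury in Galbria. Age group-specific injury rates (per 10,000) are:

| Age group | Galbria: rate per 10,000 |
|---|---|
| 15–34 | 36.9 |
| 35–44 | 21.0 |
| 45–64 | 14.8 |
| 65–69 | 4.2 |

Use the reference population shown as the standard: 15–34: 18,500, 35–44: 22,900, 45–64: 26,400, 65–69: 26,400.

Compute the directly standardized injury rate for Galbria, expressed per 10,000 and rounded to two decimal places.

17.68

Standard total = 94,200; weights = 0.1964, 0.2431, 0.2803, 0.2803.
Standardized rate: 0.1964×36.9 + 0.2431×21.0 + 0.2803×14.8 + 0.2803×4.2 = 17.6768 per 10,000.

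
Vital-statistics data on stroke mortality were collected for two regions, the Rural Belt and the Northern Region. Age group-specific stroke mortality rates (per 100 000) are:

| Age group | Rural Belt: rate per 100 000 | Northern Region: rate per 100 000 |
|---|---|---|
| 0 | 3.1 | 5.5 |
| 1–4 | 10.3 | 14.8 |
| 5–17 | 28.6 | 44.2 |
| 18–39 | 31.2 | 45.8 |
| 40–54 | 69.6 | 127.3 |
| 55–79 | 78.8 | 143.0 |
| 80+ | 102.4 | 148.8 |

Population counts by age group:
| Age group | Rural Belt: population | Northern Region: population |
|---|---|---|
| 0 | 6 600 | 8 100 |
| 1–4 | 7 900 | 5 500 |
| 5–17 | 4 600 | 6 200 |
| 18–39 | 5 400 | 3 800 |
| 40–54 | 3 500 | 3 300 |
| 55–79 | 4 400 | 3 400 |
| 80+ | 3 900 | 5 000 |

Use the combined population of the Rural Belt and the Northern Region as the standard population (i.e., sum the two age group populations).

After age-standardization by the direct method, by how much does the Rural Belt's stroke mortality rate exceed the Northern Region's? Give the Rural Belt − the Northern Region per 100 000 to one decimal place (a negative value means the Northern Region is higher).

-23.8

Combined standard total = 71 600; weights = 0.2053, 0.1872, 0.1508, 0.1285, 0.0950, 0.1089, 0.1243.
The Rural Belt: 0.2053×3.1 + 0.1872×10.3 + 0.1508×28.6 + 0.1285×31.2 + 0.0950×69.6 + 0.1089×78.8 + 0.1243×102.4 = 38.8099 per 100 000.
The Northern Region: 0.2053×5.5 + 0.1872×14.8 + 0.1508×44.2 + 0.1285×45.8 + 0.0950×127.3 + 0.1089×143.0 + 0.1243×148.8 = 62.6152 per 100 000.
Difference = 38.8099 − 62.6152 = -23.8053.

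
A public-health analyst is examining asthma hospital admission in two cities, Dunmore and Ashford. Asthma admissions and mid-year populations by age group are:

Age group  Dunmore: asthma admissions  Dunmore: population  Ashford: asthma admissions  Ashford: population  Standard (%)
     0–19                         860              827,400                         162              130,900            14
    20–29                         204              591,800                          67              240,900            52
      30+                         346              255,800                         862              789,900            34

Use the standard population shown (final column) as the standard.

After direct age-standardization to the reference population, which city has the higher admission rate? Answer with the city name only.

Age-specific rates per 10,000 for Dunmore: 10.39, 3.45, 13.53.
For Ashford: 12.38, 2.78, 10.91.
Standard weights: 0.14, 0.52, 0.34.
Dunmore: 0.1400×10.39 + 0.5200×3.45 + 0.3400×13.53 = 7.8466 per 10,000.
Ashford: 0.1400×12.38 + 0.5200×2.78 + 0.3400×10.91 = 6.8892 per 10,000.
The crude rates (8.42 vs 9.39) would put Ashford higher, but that reflects its age composition; once standardized to a common age structure, Dunmore has the higher underlying rate.

Dunmore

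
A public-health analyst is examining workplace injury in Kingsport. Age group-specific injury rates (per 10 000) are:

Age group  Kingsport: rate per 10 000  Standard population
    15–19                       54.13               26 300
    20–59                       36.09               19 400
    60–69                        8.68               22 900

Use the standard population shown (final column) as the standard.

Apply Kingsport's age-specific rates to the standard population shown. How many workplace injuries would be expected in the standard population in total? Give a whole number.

232

Expected workplace injuries = Σ (standard pop × age-specific rate ÷ 10 000)
= 26 300×54.13/10 000 + 19 400×36.09/10 000 + 22 900×8.68/10 000
= 142.36 + 70.01 + 19.88 = 232.25.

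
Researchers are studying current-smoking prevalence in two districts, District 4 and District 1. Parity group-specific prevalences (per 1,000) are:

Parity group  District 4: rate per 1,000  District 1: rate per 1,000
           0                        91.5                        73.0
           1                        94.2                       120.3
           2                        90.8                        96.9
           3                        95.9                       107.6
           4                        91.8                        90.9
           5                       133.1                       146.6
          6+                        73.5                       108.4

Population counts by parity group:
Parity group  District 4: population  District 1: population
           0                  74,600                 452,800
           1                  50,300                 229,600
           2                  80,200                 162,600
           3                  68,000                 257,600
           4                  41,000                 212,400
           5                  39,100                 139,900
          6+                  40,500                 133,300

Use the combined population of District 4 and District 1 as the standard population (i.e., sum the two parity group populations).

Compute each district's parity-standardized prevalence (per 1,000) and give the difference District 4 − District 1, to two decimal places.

-5.60

Combined standard total = 1,981,900; weights = 0.2661, 0.1412, 0.1225, 0.1643, 0.1279, 0.0903, 0.0877.
District 4: 0.2661×91.5 + 0.1412×94.2 + 0.1225×90.8 + 0.1643×95.9 + 0.1279×91.8 + 0.0903×133.1 + 0.0877×73.5 = 94.7355 per 1,000.
District 1: 0.2661×73.0 + 0.1412×120.3 + 0.1225×96.9 + 0.1643×107.6 + 0.1279×90.9 + 0.0903×146.6 + 0.0877×108.4 = 100.3327 per 1,000.
Difference = 94.7355 − 100.3327 = -5.5972.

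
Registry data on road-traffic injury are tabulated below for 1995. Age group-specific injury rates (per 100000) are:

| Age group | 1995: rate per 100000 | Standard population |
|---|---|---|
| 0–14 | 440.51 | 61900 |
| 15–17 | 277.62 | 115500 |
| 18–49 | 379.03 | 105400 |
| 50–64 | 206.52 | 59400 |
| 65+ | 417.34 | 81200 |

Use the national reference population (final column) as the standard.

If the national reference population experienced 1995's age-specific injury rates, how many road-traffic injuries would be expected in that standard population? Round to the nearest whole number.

1454

Expected road-traffic injuries = Σ (standard pop × age-specific rate ÷ 100000)
= 61900×440.51/100000 + 115500×277.62/100000 + 105400×379.03/100000 + 59400×206.52/100000 + 81200×417.34/100000
= 272.68 + 320.65 + 399.50 + 122.67 + 338.88 = 1454.38.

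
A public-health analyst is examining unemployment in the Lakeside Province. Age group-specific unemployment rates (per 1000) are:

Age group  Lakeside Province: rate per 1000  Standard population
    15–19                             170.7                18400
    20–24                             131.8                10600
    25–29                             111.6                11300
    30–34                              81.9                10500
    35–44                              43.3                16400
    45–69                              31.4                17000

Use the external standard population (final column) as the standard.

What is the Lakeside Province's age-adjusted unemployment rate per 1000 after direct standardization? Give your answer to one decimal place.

93.9

Standard total = 84200; weights = 0.2185, 0.1259, 0.1342, 0.1247, 0.1948, 0.2019.
Standardized rate: 0.2185×170.7 + 0.1259×131.8 + 0.1342×111.6 + 0.1247×81.9 + 0.1948×43.3 + 0.2019×31.4 = 93.8588 per 1000.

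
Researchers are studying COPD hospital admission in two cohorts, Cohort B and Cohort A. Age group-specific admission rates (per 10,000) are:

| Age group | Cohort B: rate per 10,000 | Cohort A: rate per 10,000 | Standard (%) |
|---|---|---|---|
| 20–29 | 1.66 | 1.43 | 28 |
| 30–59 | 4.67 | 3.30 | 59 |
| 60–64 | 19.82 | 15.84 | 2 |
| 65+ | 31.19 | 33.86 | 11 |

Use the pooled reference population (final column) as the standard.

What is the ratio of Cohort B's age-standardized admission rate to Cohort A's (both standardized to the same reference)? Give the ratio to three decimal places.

1.103

Standard weights: 0.28, 0.59, 0.02, 0.11.
Cohort B: 0.2800×1.66 + 0.5900×4.67 + 0.0200×19.82 + 0.1100×31.19 = 7.0474 per 10,000.
Cohort A: 0.2800×1.43 + 0.5900×3.30 + 0.0200×15.84 + 0.1100×33.86 = 6.3888 per 10,000.
Ratio = 7.0474 ÷ 6.3888 = 1.10309.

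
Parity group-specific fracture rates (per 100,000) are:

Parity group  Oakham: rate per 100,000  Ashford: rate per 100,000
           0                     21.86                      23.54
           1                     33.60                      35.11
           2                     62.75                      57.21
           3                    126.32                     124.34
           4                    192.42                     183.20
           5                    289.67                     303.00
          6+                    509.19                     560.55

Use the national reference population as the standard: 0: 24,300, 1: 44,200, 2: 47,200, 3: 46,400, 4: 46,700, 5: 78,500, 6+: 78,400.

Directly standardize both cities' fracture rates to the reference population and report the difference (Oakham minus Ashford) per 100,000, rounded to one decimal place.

Standard total = 365,700; weights = 0.0664, 0.1209, 0.1291, 0.1269, 0.1277, 0.2147, 0.2144.
Oakham: 0.0664×21.86 + 0.1209×33.60 + 0.1291×62.75 + 0.1269×126.32 + 0.1277×192.42 + 0.2147×289.67 + 0.2144×509.19 = 225.5537 per 100,000.
Ashford: 0.0664×23.54 + 0.1209×35.11 + 0.1291×57.21 + 0.1269×124.34 + 0.1277×183.20 + 0.2147×303.00 + 0.2144×560.55 = 237.5762 per 100,000.
Difference = 225.5537 − 237.5762 = -12.0226.

-12.0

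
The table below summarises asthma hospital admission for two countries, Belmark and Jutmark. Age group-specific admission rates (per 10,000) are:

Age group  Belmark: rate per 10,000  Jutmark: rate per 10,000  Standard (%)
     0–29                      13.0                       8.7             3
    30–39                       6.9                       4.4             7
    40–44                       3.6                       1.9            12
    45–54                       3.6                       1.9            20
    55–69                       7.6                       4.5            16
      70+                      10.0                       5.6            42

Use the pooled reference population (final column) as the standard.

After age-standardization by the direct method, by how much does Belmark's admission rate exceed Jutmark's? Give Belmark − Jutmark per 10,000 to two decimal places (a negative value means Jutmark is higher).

Standard weights: 0.03, 0.07, 0.12, 0.20, 0.16, 0.42.
Belmark: 0.0300×13.0 + 0.0700×6.9 + 0.1200×3.6 + 0.2000×3.6 + 0.1600×7.6 + 0.4200×10.0 = 7.4410 per 10,000.
Jutmark: 0.0300×8.7 + 0.0700×4.4 + 0.1200×1.9 + 0.2000×1.9 + 0.1600×4.5 + 0.4200×5.6 = 4.2490 per 10,000.
Difference = 7.4410 − 4.2490 = 3.1920.

3.19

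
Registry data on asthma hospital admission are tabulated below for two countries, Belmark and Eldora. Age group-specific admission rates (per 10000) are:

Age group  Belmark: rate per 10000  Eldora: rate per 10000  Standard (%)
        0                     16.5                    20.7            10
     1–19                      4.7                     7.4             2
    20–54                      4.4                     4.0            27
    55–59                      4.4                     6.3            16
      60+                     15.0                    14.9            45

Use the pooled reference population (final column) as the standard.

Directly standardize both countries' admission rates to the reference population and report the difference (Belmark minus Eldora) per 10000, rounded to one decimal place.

Standard weights: 0.10, 0.02, 0.27, 0.16, 0.45.
Belmark: 0.1000×16.5 + 0.0200×4.7 + 0.2700×4.4 + 0.1600×4.4 + 0.4500×15.0 = 10.3860 per 10000.
Eldora: 0.1000×20.7 + 0.0200×7.4 + 0.2700×4.0 + 0.1600×6.3 + 0.4500×14.9 = 11.0110 per 10000.
Difference = 10.3860 − 11.0110 = -0.6250.

-0.6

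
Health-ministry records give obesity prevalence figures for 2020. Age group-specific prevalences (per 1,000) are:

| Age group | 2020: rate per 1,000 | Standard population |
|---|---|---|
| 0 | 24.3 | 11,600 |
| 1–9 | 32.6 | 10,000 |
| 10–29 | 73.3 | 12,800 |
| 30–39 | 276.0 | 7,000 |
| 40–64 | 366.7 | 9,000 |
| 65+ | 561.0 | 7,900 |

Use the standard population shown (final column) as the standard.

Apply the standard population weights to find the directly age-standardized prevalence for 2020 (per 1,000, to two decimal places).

Standard total = 58,300; weights = 0.1990, 0.1715, 0.2196, 0.1201, 0.1544, 0.1355.
Standardized rate: 0.1990×24.3 + 0.1715×32.6 + 0.2196×73.3 + 0.1201×276.0 + 0.1544×366.7 + 0.1355×561.0 = 192.2868 per 1,000.

192.29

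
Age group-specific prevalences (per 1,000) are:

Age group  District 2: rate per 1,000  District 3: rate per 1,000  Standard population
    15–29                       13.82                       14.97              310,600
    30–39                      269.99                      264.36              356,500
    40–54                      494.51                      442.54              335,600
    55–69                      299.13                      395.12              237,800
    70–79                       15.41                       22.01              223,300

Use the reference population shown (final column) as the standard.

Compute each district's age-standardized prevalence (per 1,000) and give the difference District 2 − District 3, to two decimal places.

-3.56

Standard total = 1,463,800; weights = 0.2122, 0.2435, 0.2293, 0.1625, 0.1525.
District 2: 0.2122×13.82 + 0.2435×269.99 + 0.2293×494.51 + 0.1625×299.13 + 0.1525×15.41 = 233.0070 per 1,000.
District 3: 0.2122×14.97 + 0.2435×264.36 + 0.2293×442.54 + 0.1625×395.12 + 0.1525×22.01 = 236.5657 per 1,000.
Difference = 233.0070 − 236.5657 = -3.5587.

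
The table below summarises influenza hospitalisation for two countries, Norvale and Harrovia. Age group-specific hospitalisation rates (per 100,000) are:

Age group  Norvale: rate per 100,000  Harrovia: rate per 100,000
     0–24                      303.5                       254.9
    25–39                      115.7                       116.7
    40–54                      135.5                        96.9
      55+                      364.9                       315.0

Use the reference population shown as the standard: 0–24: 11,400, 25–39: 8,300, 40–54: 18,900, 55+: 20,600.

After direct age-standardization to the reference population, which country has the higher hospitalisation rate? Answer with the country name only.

Norvale

Standard total = 59,200; weights = 0.1926, 0.1402, 0.3193, 0.3480.
Norvale: 0.1926×303.5 + 0.1402×115.7 + 0.3193×135.5 + 0.3480×364.9 = 244.9003 per 100,000.
Harrovia: 0.1926×254.9 + 0.1402×116.7 + 0.3193×96.9 + 0.3480×315.0 = 205.9946 per 100,000.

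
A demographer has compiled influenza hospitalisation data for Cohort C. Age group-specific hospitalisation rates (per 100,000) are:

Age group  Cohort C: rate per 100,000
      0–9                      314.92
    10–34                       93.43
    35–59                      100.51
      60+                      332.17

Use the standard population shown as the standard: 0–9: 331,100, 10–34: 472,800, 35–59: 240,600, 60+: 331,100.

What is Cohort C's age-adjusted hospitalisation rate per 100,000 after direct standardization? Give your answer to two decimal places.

Standard total = 1,375,600; weights = 0.2407, 0.3437, 0.1749, 0.2407.
Standardized rate: 0.2407×314.92 + 0.3437×93.43 + 0.1749×100.51 + 0.2407×332.17 = 205.4434 per 100,000.

205.44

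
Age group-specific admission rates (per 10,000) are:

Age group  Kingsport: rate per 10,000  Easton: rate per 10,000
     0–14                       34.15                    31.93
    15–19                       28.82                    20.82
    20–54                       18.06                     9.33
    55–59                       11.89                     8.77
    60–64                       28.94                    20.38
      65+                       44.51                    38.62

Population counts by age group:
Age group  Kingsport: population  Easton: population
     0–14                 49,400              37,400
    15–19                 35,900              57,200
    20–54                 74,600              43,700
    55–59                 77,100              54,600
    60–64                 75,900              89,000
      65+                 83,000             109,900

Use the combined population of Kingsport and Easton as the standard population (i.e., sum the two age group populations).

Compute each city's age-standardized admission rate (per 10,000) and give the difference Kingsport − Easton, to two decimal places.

6.26

Combined standard total = 787,700; weights = 0.1102, 0.1182, 0.1502, 0.1672, 0.2093, 0.2449.
Kingsport: 0.1102×34.15 + 0.1182×28.82 + 0.1502×18.06 + 0.1672×11.89 + 0.2093×28.94 + 0.2449×44.51 = 28.8282 per 10,000.
Easton: 0.1102×31.93 + 0.1182×20.82 + 0.1502×9.33 + 0.1672×8.77 + 0.2093×20.38 + 0.2449×38.62 = 22.5709 per 10,000.
Difference = 28.8282 − 22.5709 = 6.2573.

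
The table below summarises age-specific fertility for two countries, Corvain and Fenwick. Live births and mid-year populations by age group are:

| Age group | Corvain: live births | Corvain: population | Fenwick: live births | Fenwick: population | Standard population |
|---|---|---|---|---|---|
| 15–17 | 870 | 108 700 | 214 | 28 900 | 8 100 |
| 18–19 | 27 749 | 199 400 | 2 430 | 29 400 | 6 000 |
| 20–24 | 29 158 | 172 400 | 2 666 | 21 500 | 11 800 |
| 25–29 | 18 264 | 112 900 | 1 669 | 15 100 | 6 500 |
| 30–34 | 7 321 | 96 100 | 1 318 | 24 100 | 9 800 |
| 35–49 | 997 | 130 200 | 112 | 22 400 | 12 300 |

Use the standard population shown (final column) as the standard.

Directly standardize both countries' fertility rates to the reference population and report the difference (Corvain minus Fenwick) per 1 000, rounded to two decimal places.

26.66

Age-specific rates per 1 000 for Corvain: 8.004, 139.162, 169.130, 161.771, 76.181, 7.657.
For Fenwick: 7.405, 82.653, 124.000, 110.530, 54.689, 5.000.
Standard total = 54 500; weights = 0.1486, 0.1101, 0.2165, 0.1193, 0.1798, 0.2257.
Corvain: 0.1486×8.004 + 0.1101×139.162 + 0.2165×169.130 + 0.1193×161.771 + 0.1798×76.181 + 0.2257×7.657 = 87.8498 per 1 000.
Fenwick: 0.1486×7.405 + 0.1101×82.653 + 0.2165×124.000 + 0.1193×110.530 + 0.1798×54.689 + 0.2257×5.000 = 61.1925 per 1 000.
Difference = 87.8498 − 61.1925 = 26.6573.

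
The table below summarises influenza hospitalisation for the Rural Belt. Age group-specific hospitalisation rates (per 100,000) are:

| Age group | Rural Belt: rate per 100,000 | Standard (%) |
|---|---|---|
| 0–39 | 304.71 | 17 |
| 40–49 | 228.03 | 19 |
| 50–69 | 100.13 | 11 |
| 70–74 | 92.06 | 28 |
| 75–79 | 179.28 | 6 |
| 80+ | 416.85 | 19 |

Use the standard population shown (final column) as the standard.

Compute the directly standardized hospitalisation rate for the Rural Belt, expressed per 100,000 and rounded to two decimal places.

Standard weights: 0.17, 0.19, 0.11, 0.28, 0.06, 0.19.
Standardized rate: 0.1700×304.71 + 0.1900×228.03 + 0.1100×100.13 + 0.2800×92.06 + 0.0600×179.28 + 0.1900×416.85 = 221.8758 per 100,000.

221.88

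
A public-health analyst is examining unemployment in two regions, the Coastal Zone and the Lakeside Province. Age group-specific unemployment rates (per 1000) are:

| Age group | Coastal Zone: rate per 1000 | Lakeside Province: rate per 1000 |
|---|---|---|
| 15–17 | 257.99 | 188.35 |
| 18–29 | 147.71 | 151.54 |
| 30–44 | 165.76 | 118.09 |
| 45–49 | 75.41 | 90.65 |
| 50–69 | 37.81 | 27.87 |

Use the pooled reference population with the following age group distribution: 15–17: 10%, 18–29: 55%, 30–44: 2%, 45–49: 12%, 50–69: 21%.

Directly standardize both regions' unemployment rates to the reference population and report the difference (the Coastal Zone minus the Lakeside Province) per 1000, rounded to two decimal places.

6.07

Standard weights: 0.10, 0.55, 0.02, 0.12, 0.21.
The Coastal Zone: 0.1000×257.99 + 0.5500×147.71 + 0.0200×165.76 + 0.1200×75.41 + 0.2100×37.81 = 127.3440 per 1000.
The Lakeside Province: 0.1000×188.35 + 0.5500×151.54 + 0.0200×118.09 + 0.1200×90.65 + 0.2100×27.87 = 121.2745 per 1000.
Difference = 127.3440 − 121.2745 = 6.0695.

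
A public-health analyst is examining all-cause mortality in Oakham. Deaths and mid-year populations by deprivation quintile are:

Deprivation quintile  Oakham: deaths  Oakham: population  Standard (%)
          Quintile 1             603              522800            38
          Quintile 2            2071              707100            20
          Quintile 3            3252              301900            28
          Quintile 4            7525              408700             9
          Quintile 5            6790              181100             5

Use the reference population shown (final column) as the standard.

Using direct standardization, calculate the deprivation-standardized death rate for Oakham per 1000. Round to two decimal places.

Deprivation-specific rates per 1000 for Oakham: 1.153, 2.929, 10.772, 18.412, 37.493.
Standard weights: 0.38, 0.20, 0.28, 0.09, 0.05.
Standardized rate: 0.3800×1.153 + 0.2000×2.929 + 0.2800×10.772 + 0.0900×18.412 + 0.0500×37.493 = 7.5719 per 1000.

7.57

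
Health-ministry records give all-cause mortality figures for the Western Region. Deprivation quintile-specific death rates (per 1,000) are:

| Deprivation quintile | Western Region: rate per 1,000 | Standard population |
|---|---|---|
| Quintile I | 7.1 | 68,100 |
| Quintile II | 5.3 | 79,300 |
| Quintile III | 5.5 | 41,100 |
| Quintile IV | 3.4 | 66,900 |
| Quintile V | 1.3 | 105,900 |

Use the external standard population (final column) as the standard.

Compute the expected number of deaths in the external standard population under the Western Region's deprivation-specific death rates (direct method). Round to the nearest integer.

1495

Expected deaths = Σ (standard pop × deprivation-specific rate ÷ 1,000)
= 68,100×7.1/1,000 + 79,300×5.3/1,000 + 41,100×5.5/1,000 + 66,900×3.4/1,000 + 105,900×1.3/1,000
= 483.51 + 420.29 + 226.05 + 227.46 + 137.67 = 1494.98.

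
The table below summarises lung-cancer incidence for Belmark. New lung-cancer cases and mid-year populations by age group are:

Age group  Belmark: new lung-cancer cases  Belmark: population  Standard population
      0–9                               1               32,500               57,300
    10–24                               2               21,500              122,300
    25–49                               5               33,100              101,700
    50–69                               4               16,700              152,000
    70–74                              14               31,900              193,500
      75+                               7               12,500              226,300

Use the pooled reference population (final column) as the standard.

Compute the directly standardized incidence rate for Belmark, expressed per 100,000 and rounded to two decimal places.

Age-specific rates per 100,000 for Belmark: 3.08, 9.30, 15.11, 23.95, 43.89, 56.00.
Standard total = 853,100; weights = 0.0672, 0.1434, 0.1192, 0.1782, 0.2268, 0.2653.
Standardized rate: 0.0672×3.08 + 0.1434×9.30 + 0.1192×15.11 + 0.1782×23.95 + 0.2268×43.89 + 0.2653×56.00 = 32.4181 per 100,000.

32.42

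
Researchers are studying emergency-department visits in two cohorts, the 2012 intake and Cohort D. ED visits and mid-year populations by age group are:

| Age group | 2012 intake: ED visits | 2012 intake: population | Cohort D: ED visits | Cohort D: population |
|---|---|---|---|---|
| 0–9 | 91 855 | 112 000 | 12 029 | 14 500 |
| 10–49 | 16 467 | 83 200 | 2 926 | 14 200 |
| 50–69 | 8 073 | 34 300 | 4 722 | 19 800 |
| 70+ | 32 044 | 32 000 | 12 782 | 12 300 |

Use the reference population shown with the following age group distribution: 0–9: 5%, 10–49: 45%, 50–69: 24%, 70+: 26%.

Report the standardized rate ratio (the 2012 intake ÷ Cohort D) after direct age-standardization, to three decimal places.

Age-specific rates per 1 000 for the 2012 intake: 820.134, 197.921, 235.364, 1001.375.
For Cohort D: 829.586, 206.056, 238.485, 1039.187.
Standard weights: 0.05, 0.45, 0.24, 0.26.
The 2012 intake: 0.0500×820.134 + 0.4500×197.921 + 0.2400×235.364 + 0.2600×1001.375 = 446.9160 per 1 000.
Cohort D: 0.0500×829.586 + 0.4500×206.056 + 0.2400×238.485 + 0.2600×1039.187 = 461.6296 per 1 000.
Ratio = 446.9160 ÷ 461.6296 = 0.96813.

0.968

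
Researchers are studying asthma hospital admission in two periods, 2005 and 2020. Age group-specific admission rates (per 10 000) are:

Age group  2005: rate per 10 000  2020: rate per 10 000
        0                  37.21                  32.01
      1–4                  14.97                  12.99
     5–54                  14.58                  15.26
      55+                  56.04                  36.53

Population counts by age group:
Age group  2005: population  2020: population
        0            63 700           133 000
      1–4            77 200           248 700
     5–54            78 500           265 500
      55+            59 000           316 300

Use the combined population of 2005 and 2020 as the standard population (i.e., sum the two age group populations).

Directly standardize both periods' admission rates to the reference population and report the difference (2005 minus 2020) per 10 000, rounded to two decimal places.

Combined standard total = 1 241 900; weights = 0.1584, 0.2624, 0.2770, 0.3022.
2005: 0.1584×37.21 + 0.2624×14.97 + 0.2770×14.58 + 0.3022×56.04 = 30.7958 per 10 000.
2020: 0.1584×32.01 + 0.2624×12.99 + 0.2770×15.26 + 0.3022×36.53 = 23.7450 per 10 000.
Difference = 30.7958 − 23.7450 = 7.0507.

7.05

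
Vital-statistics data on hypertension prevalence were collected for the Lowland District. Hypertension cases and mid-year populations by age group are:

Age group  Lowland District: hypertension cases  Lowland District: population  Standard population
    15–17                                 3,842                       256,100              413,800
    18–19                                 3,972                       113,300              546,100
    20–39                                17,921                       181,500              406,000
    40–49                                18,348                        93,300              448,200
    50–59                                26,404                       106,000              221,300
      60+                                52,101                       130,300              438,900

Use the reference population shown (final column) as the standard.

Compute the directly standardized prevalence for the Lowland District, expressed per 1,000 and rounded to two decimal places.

Age-specific rates per 1,000 for the Lowland District: 15.002, 35.057, 98.738, 196.656, 249.094, 399.854.
Standard total = 2,474,300; weights = 0.1672, 0.2207, 0.1641, 0.1811, 0.0894, 0.1774.
Standardized rate: 0.1672×15.002 + 0.2207×35.057 + 0.1641×98.738 + 0.1811×196.656 + 0.0894×249.094 + 0.1774×399.854 = 155.2771 per 1,000.

155.28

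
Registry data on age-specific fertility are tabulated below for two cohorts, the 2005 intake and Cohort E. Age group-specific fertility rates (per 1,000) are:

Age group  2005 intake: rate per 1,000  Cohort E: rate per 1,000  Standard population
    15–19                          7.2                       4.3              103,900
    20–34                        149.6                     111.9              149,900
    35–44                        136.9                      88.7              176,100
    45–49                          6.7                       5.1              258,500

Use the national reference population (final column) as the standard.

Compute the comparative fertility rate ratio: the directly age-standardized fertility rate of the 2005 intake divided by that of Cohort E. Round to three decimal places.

Standard total = 688,400; weights = 0.1509, 0.2178, 0.2558, 0.3755.
The 2005 intake: 0.1509×7.2 + 0.2178×149.6 + 0.2558×136.9 + 0.3755×6.7 = 71.1987 per 1,000.
Cohort E: 0.1509×4.3 + 0.2178×111.9 + 0.2558×88.7 + 0.3755×5.1 = 49.6209 per 1,000.
Ratio = 71.1987 ÷ 49.6209 = 1.43485.

1.435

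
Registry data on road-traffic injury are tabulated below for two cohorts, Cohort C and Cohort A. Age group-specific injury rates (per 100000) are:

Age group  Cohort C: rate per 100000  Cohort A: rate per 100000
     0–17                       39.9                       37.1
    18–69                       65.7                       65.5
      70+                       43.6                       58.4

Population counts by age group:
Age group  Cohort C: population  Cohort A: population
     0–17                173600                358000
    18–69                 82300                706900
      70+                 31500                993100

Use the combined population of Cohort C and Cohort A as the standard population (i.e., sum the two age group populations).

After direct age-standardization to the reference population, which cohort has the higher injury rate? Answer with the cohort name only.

Cohort A

Combined standard total = 2345400; weights = 0.2267, 0.3365, 0.4369.
Cohort C: 0.2267×39.9 + 0.3365×65.7 + 0.4369×43.6 = 50.1978 per 100000.
Cohort A: 0.2267×37.1 + 0.3365×65.5 + 0.4369×58.4 = 55.9613 per 100000.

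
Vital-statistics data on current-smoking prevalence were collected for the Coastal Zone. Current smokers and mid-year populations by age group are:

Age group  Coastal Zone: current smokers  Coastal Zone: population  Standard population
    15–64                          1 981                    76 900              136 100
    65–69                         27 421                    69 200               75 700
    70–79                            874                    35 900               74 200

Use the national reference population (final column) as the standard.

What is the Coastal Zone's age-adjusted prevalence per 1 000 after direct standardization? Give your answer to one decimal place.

Age-specific rates per 1 000 for the Coastal Zone: 25.761, 396.257, 24.345.
Standard total = 286 000; weights = 0.4759, 0.2647, 0.2594.
Standardized rate: 0.4759×25.761 + 0.2647×396.257 + 0.2594×24.345 = 123.4585 per 1 000.

123.5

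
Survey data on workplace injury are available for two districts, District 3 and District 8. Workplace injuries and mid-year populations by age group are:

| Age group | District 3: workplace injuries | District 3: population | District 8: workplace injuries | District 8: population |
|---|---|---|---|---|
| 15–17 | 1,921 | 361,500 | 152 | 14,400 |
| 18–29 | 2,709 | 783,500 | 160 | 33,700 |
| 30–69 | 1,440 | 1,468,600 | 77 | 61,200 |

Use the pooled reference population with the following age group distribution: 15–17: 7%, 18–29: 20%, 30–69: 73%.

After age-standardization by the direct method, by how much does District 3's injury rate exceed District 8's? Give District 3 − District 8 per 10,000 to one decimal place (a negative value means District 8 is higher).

Age-specific rates per 10,000 for District 3: 53.14, 34.58, 9.81.
For District 8: 105.56, 47.48, 12.58.
Standard weights: 0.07, 0.20, 0.73.
District 3: 0.0700×53.14 + 0.2000×34.58 + 0.7300×9.81 = 17.7927 per 10,000.
District 8: 0.0700×105.56 + 0.2000×47.48 + 0.7300×12.58 = 26.0691 per 10,000.
Difference = 17.7927 − 26.0691 = -8.2763.

-8.3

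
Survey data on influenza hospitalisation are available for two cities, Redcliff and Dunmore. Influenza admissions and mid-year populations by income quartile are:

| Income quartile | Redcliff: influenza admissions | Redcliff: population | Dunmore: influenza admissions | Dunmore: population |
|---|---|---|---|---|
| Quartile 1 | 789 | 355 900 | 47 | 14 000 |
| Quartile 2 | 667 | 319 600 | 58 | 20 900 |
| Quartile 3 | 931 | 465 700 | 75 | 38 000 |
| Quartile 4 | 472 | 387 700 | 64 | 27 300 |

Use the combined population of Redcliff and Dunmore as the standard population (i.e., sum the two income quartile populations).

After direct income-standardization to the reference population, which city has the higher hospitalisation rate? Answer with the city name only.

Income-specific rates per 100 000 for Redcliff: 221.69, 208.70, 199.91, 121.74.
For Dunmore: 335.71, 277.51, 197.37, 234.43.
Combined standard total = 1 629 100; weights = 0.2271, 0.2090, 0.3092, 0.2547.
Redcliff: 0.2271×221.69 + 0.2090×208.70 + 0.3092×199.91 + 0.2547×121.74 = 186.7815 per 100 000.
Dunmore: 0.2271×335.71 + 0.2090×277.51 + 0.3092×197.37 + 0.2547×234.43 = 254.9735 per 100 000.

Dunmore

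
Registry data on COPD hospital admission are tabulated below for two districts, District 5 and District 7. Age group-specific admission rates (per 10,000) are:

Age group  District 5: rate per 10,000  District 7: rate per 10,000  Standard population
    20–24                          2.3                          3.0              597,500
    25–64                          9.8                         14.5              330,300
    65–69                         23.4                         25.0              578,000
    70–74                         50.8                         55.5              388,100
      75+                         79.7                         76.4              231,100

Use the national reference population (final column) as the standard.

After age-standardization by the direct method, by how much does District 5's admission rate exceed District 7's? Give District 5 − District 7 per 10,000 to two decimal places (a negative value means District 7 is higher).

-1.86

Standard total = 2,125,000; weights = 0.2812, 0.1554, 0.2720, 0.1826, 0.1088.
District 5: 0.2812×2.3 + 0.1554×9.8 + 0.2720×23.4 + 0.1826×50.8 + 0.1088×79.7 = 26.4803 per 10,000.
District 7: 0.2812×3.0 + 0.1554×14.5 + 0.2720×25.0 + 0.1826×55.5 + 0.1088×76.4 = 28.3423 per 10,000.
Difference = 26.4803 − 28.3423 = -1.8621.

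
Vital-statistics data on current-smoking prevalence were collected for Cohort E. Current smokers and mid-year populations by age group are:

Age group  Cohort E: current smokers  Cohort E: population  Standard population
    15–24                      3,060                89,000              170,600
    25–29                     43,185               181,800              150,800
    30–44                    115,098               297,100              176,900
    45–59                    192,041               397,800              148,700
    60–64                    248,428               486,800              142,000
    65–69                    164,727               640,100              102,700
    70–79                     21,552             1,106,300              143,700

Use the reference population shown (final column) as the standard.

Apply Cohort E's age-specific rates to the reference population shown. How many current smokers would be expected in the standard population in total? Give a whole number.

Age-specific rates per 1,000 for Cohort E: 34.382, 237.541, 387.405, 482.758, 510.329, 257.346, 19.481.
Expected current smokers = Σ (standard pop × age-specific rate ÷ 1,000)
= 170,600×34.382/1,000 + 150,800×237.541/1,000 + 176,900×387.405/1,000 + 148,700×482.758/1,000 + 142,000×510.329/1,000 + 102,700×257.346/1,000 + 143,700×19.481/1,000
= 5865.57 + 35821.22 + 68531.93 + 71786.07 + 72466.67 + 26429.41 + 2799.44 = 283700.31.

283700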